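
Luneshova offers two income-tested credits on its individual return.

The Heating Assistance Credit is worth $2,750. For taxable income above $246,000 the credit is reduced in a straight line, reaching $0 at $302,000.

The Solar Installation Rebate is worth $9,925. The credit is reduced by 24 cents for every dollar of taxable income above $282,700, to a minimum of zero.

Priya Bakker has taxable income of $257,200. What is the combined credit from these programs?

$12,125

Heating Assistance Credit: $257,200 is $11,200 into a $56,000 phase-out range, leaving 44,800/56,000 of the credit: $2,750 × 44,800/56,000 = $2,200.
Solar Installation Rebate: $257,200 is at or below the $282,700 threshold, so the full $9,925 applies.
Total: $2,200 + $9,925 = $12,125.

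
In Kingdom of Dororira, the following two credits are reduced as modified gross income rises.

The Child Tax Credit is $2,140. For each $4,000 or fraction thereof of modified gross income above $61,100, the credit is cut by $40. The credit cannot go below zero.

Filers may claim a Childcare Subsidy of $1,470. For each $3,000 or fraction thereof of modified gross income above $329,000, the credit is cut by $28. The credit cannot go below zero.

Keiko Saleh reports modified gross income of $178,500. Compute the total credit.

$2,410

Child Tax Credit: income exceeds $61,100 by $117,400, which is 30 full-or-partial $4,000 increments; reduction = 30 × $40 = $1,200, leaving $940.
Childcare Subsidy: $178,500 is at or below the $329,000 threshold, so the full $1,470 applies.
Total: $940 + $1,470 = $2,410.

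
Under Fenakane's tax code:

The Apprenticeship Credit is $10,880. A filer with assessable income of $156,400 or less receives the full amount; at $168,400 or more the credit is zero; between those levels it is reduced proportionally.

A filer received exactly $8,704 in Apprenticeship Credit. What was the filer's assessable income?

$8,704 is 8,704/10,880 of the full $10,880, so 2,176/10,880 of the $12,000 range has been used: income = $156,400 + $12,000 × 2,176/10,880 = $158,800.

$158,800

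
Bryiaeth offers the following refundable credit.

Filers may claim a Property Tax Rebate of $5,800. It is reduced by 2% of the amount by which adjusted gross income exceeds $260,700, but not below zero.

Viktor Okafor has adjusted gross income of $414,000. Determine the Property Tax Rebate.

Property Tax Rebate: 2% of the $153,300 excess over $260,700 is $3,066; credit = $5,800 − $3,066 = $2,734.

$2,734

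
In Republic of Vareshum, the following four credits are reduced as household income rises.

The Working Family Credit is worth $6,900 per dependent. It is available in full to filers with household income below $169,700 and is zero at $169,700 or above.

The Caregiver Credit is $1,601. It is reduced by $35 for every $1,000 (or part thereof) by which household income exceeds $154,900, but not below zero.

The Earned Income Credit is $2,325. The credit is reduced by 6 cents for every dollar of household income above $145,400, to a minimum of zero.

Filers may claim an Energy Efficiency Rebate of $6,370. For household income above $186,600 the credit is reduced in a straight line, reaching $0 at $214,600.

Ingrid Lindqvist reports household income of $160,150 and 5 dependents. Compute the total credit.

$43,701

Working Family Credit: base = 5 × $6,900 = $34,500. $160,150 is below the $169,700 cutoff, so the full $34,500 applies.
Caregiver Credit: income exceeds $154,900 by $5,250, which is 6 full-or-partial $1,000 increments; reduction = 6 × $35 = $210, leaving $1,391.
Earned Income Credit: 6% of the $14,750 excess over $145,400 is $885; credit = $2,325 − $885 = $1,440.
Energy Efficiency Rebate: $160,150 is at or below the $186,600 threshold, so the full $6,370 applies.
Total: $34,500 + $1,391 + $1,440 + $6,370 = $43,701.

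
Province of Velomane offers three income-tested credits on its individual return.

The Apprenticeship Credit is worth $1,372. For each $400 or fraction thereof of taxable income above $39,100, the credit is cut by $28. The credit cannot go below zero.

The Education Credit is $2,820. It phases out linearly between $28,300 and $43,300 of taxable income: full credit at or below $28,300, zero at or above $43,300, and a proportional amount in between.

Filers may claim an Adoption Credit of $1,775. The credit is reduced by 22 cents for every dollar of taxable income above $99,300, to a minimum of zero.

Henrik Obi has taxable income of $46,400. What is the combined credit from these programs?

$2,615

Apprenticeship Credit: income exceeds $39,100 by $7,300, which is 19 full-or-partial $400 increments; reduction = 19 × $28 = $532, leaving $840.
Education Credit: $46,400 is at or above $43,300, so the credit is $0.
Adoption Credit: $46,400 is at or below the $99,300 threshold, so the full $1,775 applies.
Total: $840 + $0 + $1,775 = $2,615.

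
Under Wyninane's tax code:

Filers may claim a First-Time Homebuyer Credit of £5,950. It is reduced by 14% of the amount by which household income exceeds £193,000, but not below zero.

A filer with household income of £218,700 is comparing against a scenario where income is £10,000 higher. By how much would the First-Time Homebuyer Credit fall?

£1,400

At £218,700 — 14% of the £25,700 excess over £193,000 is £3,598; credit = £5,950 − £3,598 = £2,352.
At £228,700 — 14% of the £35,700 excess over £193,000 is £4,998; credit = £5,950 − £4,998 = £952.
Lost: £2,352 − £952 = £1,400.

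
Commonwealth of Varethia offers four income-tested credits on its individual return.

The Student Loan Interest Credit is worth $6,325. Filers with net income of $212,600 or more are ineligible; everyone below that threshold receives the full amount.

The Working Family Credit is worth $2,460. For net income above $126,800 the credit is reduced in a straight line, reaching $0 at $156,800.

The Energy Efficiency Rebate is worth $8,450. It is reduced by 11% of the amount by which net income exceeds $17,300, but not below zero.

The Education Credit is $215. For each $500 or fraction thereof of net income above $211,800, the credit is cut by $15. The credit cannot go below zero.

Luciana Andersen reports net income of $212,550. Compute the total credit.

Student Loan Interest Credit: $212,550 is below the $212,600 cutoff, so the full $6,325 applies.
Working Family Credit: $212,550 is at or above $156,800, so the credit is $0.
Energy Efficiency Rebate: 11% of the $195,250 excess over $17,300 is $21,477.50 ≥ base, so the credit is $0.
Education Credit: income exceeds $211,800 by $750, which is 2 full-or-partial $500 increments; reduction = 2 × $15 = $30, leaving $185.
Total: $6,325 + $0 + $0 + $185 = $6,510.

$6,510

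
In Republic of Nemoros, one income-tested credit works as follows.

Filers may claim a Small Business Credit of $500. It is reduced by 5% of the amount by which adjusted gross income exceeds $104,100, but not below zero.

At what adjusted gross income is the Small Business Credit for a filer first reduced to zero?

$114,100

The credit falls by 5% of each dollar above $104,100, so it reaches zero when the excess is $500 / 5% = $10,000: income = $104,100 + $10,000 = $114,100.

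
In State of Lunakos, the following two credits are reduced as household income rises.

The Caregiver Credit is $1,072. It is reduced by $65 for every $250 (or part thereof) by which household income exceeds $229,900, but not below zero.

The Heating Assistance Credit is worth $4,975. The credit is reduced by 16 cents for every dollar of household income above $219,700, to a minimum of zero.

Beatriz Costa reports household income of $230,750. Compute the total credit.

Caregiver Credit: income exceeds $229,900 by $850, which is 4 full-or-partial $250 increments; reduction = 4 × $65 = $260, leaving $812.
Heating Assistance Credit: 16% of the $11,050 excess over $219,700 is $1,768; credit = $4,975 − $1,768 = $3,207.
Total: $812 + $3,207 = $4,019.

$4,019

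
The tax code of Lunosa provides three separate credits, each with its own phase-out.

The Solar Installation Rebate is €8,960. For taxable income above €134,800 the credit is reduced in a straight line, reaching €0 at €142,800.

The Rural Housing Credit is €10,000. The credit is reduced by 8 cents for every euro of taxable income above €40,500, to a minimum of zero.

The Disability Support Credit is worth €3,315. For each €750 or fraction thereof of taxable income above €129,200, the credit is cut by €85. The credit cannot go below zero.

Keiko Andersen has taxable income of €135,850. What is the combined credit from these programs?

Solar Installation Rebate: €135,850 is €1,050 into a €8,000 phase-out range, leaving 6,950/8,000 of the credit: €8,960 × 6,950/8,000 = €7,784.
Rural Housing Credit: 8% of the €95,350 excess over €40,500 is €7,628; credit = €10,000 − €7,628 = €2,372.
Disability Support Credit: income exceeds €129,200 by €6,650, which is 9 full-or-partial €750 increments; reduction = 9 × €85 = €765, leaving €2,550.
Total: €7,784 + €2,372 + €2,550 = €12,706.

€12,706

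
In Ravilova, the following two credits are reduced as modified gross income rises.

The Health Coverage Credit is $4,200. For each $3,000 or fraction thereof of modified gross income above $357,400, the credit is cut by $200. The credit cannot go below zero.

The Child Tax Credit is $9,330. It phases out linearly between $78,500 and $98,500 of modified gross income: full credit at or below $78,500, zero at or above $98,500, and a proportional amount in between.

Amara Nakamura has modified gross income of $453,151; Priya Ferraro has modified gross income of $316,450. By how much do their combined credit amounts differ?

Amara ($453,151): Health Coverage Credit: income exceeds $357,400 by $95,751 → 32 increments × $200 = $6,400 ≥ base, so the credit is $0. Child Tax Credit: $453,151 is at or above $98,500, so the credit is $0. total $0 + $0 = $0
Priya ($316,450): Health Coverage Credit: $316,450 is at or below the $357,400 threshold, so the full $4,200 applies. Child Tax Credit: $316,450 is at or above $98,500, so the credit is $0. total $4,200 + $0 = $4,200
Difference: |$0 − $4,200| = $4,200.

$4,200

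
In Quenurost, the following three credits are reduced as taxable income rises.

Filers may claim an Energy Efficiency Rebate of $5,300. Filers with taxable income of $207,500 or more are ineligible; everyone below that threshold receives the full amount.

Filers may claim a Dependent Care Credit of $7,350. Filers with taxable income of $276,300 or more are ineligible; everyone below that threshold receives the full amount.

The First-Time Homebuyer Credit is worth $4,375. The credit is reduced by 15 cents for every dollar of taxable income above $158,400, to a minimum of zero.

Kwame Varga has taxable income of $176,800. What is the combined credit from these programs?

Energy Efficiency Rebate: $176,800 is below the $207,500 cutoff, so the full $5,300 applies.
Dependent Care Credit: $176,800 is below the $276,300 cutoff, so the full $7,350 applies.
First-Time Homebuyer Credit: 15% of the $18,400 excess over $158,400 is $2,760; credit = $4,375 − $2,760 = $1,615.
Total: $5,300 + $7,350 + $1,615 = $14,265.

$14,265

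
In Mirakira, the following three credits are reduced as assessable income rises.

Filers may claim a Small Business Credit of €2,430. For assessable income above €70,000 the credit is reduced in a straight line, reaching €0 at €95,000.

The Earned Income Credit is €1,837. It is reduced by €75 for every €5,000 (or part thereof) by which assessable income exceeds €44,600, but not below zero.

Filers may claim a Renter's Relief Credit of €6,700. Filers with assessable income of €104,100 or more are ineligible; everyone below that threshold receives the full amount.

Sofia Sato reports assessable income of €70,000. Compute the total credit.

€10,517

Small Business Credit: €70,000 is at or below the €70,000 threshold, so the full €2,430 applies.
Earned Income Credit: income exceeds €44,600 by €25,400, which is 6 full-or-partial €5,000 increments; reduction = 6 × €75 = €450, leaving €1,387.
Renter's Relief Credit: €70,000 is below the €104,100 cutoff, so the full €6,700 applies.
Total: €2,430 + €1,387 + €6,700 = €10,517.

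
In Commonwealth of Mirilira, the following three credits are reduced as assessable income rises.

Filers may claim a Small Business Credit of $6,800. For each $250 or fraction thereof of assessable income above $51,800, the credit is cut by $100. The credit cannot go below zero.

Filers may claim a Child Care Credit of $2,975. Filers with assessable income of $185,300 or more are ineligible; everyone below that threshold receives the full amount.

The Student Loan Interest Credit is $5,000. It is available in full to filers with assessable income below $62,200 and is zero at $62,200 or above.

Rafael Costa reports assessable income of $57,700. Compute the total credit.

$12,375

Small Business Credit: income exceeds $51,800 by $5,900, which is 24 full-or-partial $250 increments; reduction = 24 × $100 = $2,400, leaving $4,400.
Child Care Credit: $57,700 is below the $185,300 cutoff, so the full $2,975 applies.
Student Loan Interest Credit: $57,700 is below the $62,200 cutoff, so the full $5,000 applies.
Total: $4,400 + $2,975 + $5,000 = $12,375.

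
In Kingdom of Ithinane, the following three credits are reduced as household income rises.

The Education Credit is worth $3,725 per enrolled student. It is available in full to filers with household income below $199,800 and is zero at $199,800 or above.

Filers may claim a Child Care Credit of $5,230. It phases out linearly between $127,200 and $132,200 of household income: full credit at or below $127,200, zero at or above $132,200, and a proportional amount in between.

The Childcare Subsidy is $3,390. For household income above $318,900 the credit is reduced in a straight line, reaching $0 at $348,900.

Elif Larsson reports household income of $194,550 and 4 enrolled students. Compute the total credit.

$18,290

Education Credit: base = 4 × $3,725 = $14,900. $194,550 is below the $199,800 cutoff, so the full $14,900 applies.
Child Care Credit: $194,550 is at or above $132,200, so the credit is $0.
Childcare Subsidy: $194,550 is at or below the $318,900 threshold, so the full $3,390 applies.
Total: $14,900 + $0 + $3,390 = $18,290.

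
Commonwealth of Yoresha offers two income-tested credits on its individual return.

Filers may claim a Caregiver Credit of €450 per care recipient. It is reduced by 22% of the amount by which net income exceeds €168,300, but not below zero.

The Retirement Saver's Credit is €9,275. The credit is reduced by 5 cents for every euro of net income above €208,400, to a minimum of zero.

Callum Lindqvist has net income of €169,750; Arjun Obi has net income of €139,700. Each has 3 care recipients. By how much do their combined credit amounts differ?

Callum (€169,750): Caregiver Credit: base = 3 × €450 = €1,350. 22% of the €1,450 excess over €168,300 is €319; credit = €1,350 − €319 = €1,031. Retirement Saver's Credit: €169,750 is at or below the €208,400 threshold, so the full €9,275 applies. total €1,031 + €9,275 = €10,306
Arjun (€139,700): Caregiver Credit: base = 3 × €450 = €1,350. €139,700 is at or below the €168,300 threshold, so the full €1,350 applies. Retirement Saver's Credit: €139,700 is at or below the €208,400 threshold, so the full €9,275 applies. total €1,350 + €9,275 = €10,625
Difference: |€10,306 − €10,625| = €319.

€319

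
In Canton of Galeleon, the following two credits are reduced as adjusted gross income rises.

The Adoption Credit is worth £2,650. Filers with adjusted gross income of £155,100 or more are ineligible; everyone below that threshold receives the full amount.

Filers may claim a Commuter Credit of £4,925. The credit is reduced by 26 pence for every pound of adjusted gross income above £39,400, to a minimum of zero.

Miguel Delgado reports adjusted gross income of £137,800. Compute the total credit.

Adoption Credit: £137,800 is below the £155,100 cutoff, so the full £2,650 applies.
Commuter Credit: 26% of the £98,400 excess over £39,400 is £25,584 ≥ base, so the credit is £0.
Total: £2,650 + £0 = £2,650.

£2,650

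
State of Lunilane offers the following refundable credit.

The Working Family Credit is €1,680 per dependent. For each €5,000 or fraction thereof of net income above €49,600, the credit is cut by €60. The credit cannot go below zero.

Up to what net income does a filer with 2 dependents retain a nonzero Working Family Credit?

Full credit = 2 × €1,680 = €3,360.
After 55 increments the reduction is 55 × €60 = €3,300, leaving €60; one more increment wipes it out. Increment 55 ends at excess 55 × €5,000 = €275,000, so the highest qualifying income is €49,600 + €275,000 = €324,600.

€324,600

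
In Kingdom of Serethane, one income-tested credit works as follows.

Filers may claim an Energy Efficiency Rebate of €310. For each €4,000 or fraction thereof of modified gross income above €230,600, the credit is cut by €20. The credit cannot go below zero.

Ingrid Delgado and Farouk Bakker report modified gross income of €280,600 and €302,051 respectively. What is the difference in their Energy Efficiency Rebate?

Ingrid (€280,600): Energy Efficiency Rebate: income exceeds €230,600 by €50,000, which is 13 full-or-partial €4,000 increments; reduction = 13 × €20 = €260, leaving €50.
Farouk (€302,051): Energy Efficiency Rebate: income exceeds €230,600 by €71,451 → 18 increments × €20 = €360 ≥ base, so the credit is €0.
Difference: |€50 − €0| = €50.

€50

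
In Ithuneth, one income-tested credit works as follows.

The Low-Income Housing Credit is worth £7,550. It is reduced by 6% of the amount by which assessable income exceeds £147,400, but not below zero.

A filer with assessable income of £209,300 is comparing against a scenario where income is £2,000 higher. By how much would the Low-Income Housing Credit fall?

£120

At £209,300 — 6% of the £61,900 excess over £147,400 is £3,714; credit = £7,550 − £3,714 = £3,836.
At £211,300 — 6% of the £63,900 excess over £147,400 is £3,834; credit = £7,550 − £3,834 = £3,716.
Lost: £3,836 − £3,716 = £120.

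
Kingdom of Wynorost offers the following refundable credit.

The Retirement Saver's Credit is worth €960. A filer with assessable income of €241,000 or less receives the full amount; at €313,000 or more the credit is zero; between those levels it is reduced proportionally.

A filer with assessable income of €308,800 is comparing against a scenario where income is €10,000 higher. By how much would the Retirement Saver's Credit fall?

At €308,800 — €308,800 is €67,800 into a €72,000 phase-out range, leaving 4,200/72,000 of the credit: €960 × 4,200/72,000 = €56.
At €318,800 — €318,800 is at or above €313,000, so the credit is €0.
Lost: €56 − €0 = €56.

€56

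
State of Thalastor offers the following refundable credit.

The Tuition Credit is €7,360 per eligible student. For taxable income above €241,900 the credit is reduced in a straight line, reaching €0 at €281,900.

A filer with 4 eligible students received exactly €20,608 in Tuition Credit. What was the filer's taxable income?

€253,900

Full credit = 4 × €7,360 = €29,440.
€20,608 is 20,608/29,440 of the full €29,440, so 8,832/29,440 of the €40,000 range has been used: income = €241,900 + €40,000 × 8,832/29,440 = €253,900.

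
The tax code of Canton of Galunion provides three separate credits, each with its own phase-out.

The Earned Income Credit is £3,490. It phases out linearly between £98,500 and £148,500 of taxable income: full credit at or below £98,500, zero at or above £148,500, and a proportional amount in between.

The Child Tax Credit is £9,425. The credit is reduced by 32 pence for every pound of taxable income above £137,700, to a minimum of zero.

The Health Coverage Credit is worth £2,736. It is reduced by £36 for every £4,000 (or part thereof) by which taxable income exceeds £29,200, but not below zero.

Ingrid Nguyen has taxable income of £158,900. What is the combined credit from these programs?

Earned Income Credit: £158,900 is at or above £148,500, so the credit is £0.
Child Tax Credit: 32% of the £21,200 excess over £137,700 is £6,784; credit = £9,425 − £6,784 = £2,641.
Health Coverage Credit: income exceeds £29,200 by £129,700, which is 33 full-or-partial £4,000 increments; reduction = 33 × £36 = £1,188, leaving £1,548.
Total: £0 + £2,641 + £1,548 = £4,189.

£4,189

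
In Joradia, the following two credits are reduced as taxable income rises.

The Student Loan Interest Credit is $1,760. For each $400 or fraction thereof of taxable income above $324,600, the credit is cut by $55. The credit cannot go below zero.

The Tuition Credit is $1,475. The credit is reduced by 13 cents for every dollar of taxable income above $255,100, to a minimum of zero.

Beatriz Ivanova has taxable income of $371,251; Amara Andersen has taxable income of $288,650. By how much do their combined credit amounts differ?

$1,760

Beatriz ($371,251): Student Loan Interest Credit: income exceeds $324,600 by $46,651 → 117 increments × $55 = $6,435 ≥ base, so the credit is $0. Tuition Credit: 13% of the $116,151 excess over $255,100 is $15,099.63 ≥ base, so the credit is $0. total $0 + $0 = $0
Amara ($288,650): Student Loan Interest Credit: $288,650 is at or below the $324,600 threshold, so the full $1,760 applies. Tuition Credit: 13% of the $33,550 excess over $255,100 is $4,361.50 ≥ base, so the credit is $0. total $1,760 + $0 = $1,760
Difference: |$0 − $1,760| = $1,760.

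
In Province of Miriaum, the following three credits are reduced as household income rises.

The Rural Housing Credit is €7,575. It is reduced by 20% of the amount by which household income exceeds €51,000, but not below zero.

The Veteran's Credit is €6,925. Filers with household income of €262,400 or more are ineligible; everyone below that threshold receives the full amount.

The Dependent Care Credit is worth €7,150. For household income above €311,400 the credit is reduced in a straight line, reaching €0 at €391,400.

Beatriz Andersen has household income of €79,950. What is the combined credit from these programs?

€15,860

Rural Housing Credit: 20% of the €28,950 excess over €51,000 is €5,790; credit = €7,575 − €5,790 = €1,785.
Veteran's Credit: €79,950 is below the €262,400 cutoff, so the full €6,925 applies.
Dependent Care Credit: €79,950 is at or below the €311,400 threshold, so the full €7,150 applies.
Total: €1,785 + €6,925 + €7,150 = €15,860.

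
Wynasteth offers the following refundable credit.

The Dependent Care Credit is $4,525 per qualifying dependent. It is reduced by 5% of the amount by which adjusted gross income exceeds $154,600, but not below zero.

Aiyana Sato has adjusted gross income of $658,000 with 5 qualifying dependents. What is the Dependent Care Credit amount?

Dependent Care Credit: base = 5 × $4,525 = $22,625. 5% of the $503,400 excess over $154,600 is $25,170 ≥ base, so the credit is $0.

$0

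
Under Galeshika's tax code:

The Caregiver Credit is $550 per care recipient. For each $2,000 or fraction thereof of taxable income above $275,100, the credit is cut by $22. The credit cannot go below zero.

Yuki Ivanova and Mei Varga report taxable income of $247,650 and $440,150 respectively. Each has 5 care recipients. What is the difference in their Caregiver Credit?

Yuki ($247,650): Caregiver Credit: base = 5 × $550 = $2,750. $247,650 is at or below the $275,100 threshold, so the full $2,750 applies.
Mei ($440,150): Caregiver Credit: base = 5 × $550 = $2,750. income exceeds $275,100 by $165,050, which is 83 full-or-partial $2,000 increments; reduction = 83 × $22 = $1,826, leaving $924.
Difference: |$2,750 − $924| = $1,826.

$1,826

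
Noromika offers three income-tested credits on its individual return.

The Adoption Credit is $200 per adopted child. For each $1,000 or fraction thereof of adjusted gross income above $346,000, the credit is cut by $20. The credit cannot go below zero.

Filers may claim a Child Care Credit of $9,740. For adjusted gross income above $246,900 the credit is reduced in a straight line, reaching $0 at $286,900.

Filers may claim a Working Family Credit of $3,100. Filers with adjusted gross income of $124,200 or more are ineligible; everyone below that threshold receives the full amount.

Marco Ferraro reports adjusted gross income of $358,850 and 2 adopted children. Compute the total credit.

Adoption Credit: base = 2 × $200 = $400. income exceeds $346,000 by $12,850, which is 13 full-or-partial $1,000 increments; reduction = 13 × $20 = $260, leaving $140.
Child Care Credit: $358,850 is at or above $286,900, so the credit is $0.
Working Family Credit: $358,850 meets or exceeds the $124,200 cutoff, so the credit is $0.
Total: $140 + $0 + $0 = $140.

$140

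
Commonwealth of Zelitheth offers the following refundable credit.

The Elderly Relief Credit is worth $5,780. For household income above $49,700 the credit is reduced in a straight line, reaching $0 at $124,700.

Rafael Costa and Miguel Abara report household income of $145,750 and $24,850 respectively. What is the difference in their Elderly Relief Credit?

Rafael ($145,750): Elderly Relief Credit: $145,750 is at or above $124,700, so the credit is $0.
Miguel ($24,850): Elderly Relief Credit: $24,850 is at or below the $49,700 threshold, so the full $5,780 applies.
Difference: |$0 − $5,780| = $5,780.

$5,780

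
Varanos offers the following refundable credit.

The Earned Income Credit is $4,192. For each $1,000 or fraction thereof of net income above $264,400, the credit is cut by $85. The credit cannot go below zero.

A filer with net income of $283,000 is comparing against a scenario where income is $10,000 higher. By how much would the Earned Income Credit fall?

$850

At $283,000 — income exceeds $264,400 by $18,600, which is 19 full-or-partial $1,000 increments; reduction = 19 × $85 = $1,615, leaving $2,577.
At $293,000 — income exceeds $264,400 by $28,600, which is 29 full-or-partial $1,000 increments; reduction = 29 × $85 = $2,465, leaving $1,727.
Lost: $2,577 − $1,727 = $850.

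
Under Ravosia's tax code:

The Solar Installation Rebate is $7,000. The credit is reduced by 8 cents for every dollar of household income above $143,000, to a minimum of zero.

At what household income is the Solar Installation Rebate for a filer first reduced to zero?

$230,500

The credit falls by 8% of each dollar above $143,000, so it reaches zero when the excess is $7,000 / 8% = $87,500: income = $143,000 + $87,500 = $230,500.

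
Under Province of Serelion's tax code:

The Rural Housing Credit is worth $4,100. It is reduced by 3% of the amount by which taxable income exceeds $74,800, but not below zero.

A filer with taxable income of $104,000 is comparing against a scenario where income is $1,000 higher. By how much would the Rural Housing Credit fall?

At $104,000 — 3% of the $29,200 excess over $74,800 is $876; credit = $4,100 − $876 = $3,224.
At $105,000 — 3% of the $30,200 excess over $74,800 is $906; credit = $4,100 − $906 = $3,194.
Lost: $3,224 − $3,194 = $30.

$30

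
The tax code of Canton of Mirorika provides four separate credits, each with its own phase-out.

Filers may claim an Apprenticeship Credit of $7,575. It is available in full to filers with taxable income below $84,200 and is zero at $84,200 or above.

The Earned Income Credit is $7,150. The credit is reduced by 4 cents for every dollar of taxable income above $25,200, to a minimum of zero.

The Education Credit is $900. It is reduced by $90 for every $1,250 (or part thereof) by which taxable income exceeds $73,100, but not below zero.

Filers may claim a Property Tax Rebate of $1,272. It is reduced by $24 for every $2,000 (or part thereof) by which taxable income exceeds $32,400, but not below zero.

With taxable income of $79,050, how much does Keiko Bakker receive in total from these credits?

$13,717

Apprenticeship Credit: $79,050 is below the $84,200 cutoff, so the full $7,575 applies.
Earned Income Credit: 4% of the $53,850 excess over $25,200 is $2,154; credit = $7,150 − $2,154 = $4,996.
Education Credit: income exceeds $73,100 by $5,950, which is 5 full-or-partial $1,250 increments; reduction = 5 × $90 = $450, leaving $450.
Property Tax Rebate: income exceeds $32,400 by $46,650, which is 24 full-or-partial $2,000 increments; reduction = 24 × $24 = $576, leaving $696.
Total: $7,575 + $4,996 + $450 + $696 = $13,717.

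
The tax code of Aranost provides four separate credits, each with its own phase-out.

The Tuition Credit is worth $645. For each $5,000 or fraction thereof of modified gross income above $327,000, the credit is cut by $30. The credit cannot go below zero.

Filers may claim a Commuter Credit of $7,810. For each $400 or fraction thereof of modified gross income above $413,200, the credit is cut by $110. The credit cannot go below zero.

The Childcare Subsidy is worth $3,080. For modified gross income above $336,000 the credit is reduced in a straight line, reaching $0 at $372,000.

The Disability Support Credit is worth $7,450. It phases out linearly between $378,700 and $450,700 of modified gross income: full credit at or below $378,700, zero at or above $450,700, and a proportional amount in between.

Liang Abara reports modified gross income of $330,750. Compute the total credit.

$18,955

Tuition Credit: income exceeds $327,000 by $3,750, which is 1 full-or-partial $5,000 increment; reduction = 1 × $30 = $30, leaving $615.
Commuter Credit: $330,750 is at or below the $413,200 threshold, so the full $7,810 applies.
Childcare Subsidy: $330,750 is at or below the $336,000 threshold, so the full $3,080 applies.
Disability Support Credit: $330,750 is at or below the $378,700 threshold, so the full $7,450 applies.
Total: $615 + $7,810 + $3,080 + $7,450 = $18,955.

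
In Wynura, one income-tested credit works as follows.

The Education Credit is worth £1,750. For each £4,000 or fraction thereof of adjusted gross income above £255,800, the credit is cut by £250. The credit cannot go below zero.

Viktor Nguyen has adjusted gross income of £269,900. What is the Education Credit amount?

£750

Education Credit: income exceeds £255,800 by £14,100, which is 4 full-or-partial £4,000 increments; reduction = 4 × £250 = £1,000, leaving £750.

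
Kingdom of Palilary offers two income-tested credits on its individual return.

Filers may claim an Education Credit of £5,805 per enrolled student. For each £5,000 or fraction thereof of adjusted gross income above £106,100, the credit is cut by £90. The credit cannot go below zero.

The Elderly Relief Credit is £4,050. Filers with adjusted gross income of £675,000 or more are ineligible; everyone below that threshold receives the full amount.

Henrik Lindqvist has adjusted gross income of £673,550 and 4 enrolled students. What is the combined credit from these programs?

Education Credit: base = 4 × £5,805 = £23,220. income exceeds £106,100 by £567,450, which is 114 full-or-partial £5,000 increments; reduction = 114 × £90 = £10,260, leaving £12,960.
Elderly Relief Credit: £673,550 is below the £675,000 cutoff, so the full £4,050 applies.
Total: £12,960 + £4,050 = £17,010.

£17,010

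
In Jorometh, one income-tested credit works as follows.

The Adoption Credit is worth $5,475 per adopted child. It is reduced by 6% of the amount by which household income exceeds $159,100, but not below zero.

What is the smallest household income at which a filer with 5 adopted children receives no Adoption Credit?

$615,350

Full credit = 5 × $5,475 = $27,375.
The credit falls by 6% of each dollar above $159,100, so it reaches zero when the excess is $27,375 / 6% = $456,250: income = $159,100 + $456,250 = $615,350.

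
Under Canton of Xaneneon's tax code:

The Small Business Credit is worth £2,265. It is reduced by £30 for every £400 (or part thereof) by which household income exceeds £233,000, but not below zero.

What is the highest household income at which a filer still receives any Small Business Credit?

£263,000

After 75 increments the reduction is 75 × £30 = £2,250, leaving £15; one more increment wipes it out. Increment 75 ends at excess 75 × £400 = £30,000, so the highest qualifying income is £233,000 + £30,000 = £263,000.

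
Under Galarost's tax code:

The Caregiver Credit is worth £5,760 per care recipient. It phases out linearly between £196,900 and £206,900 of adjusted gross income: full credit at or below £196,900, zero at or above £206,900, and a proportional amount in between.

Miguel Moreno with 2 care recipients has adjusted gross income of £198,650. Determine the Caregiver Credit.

£9,504

Caregiver Credit: base = 2 × £5,760 = £11,520. £198,650 is £1,750 into a £10,000 phase-out range, leaving 8,250/10,000 of the credit: £11,520 × 8,250/10,000 = £9,504.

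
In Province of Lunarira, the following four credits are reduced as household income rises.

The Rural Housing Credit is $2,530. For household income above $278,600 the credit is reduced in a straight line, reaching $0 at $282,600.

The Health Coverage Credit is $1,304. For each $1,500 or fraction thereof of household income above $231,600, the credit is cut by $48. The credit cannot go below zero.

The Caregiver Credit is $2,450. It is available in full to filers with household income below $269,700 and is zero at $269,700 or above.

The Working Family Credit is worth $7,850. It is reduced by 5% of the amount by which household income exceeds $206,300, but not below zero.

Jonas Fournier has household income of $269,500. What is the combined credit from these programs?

Rural Housing Credit: $269,500 is at or below the $278,600 threshold, so the full $2,530 applies.
Health Coverage Credit: income exceeds $231,600 by $37,900, which is 26 full-or-partial $1,500 increments; reduction = 26 × $48 = $1,248, leaving $56.
Caregiver Credit: $269,500 is below the $269,700 cutoff, so the full $2,450 applies.
Working Family Credit: 5% of the $63,200 excess over $206,300 is $3,160; credit = $7,850 − $3,160 = $4,690.
Total: $2,530 + $56 + $2,450 + $4,690 = $9,726.

$9,726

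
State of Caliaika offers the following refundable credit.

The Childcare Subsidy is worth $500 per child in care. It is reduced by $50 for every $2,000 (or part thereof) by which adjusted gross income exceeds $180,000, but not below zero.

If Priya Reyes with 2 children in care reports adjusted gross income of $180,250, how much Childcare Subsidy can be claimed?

$950

Childcare Subsidy: base = 2 × $500 = $1,000. income exceeds $180,000 by $250, which is 1 full-or-partial $2,000 increment; reduction = 1 × $50 = $50, leaving $950.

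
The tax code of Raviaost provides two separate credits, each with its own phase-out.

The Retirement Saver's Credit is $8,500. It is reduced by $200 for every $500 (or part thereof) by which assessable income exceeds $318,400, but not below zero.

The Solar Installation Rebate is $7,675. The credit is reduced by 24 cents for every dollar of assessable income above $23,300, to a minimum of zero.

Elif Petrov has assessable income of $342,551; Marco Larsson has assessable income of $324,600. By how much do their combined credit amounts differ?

$5,900

Elif ($342,551): Retirement Saver's Credit: income exceeds $318,400 by $24,151 → 49 increments × $200 = $9,800 ≥ base, so the credit is $0. Solar Installation Rebate: 24% of the $319,251 excess over $23,300 is $76,620.24 ≥ base, so the credit is $0. total $0 + $0 = $0
Marco ($324,600): Retirement Saver's Credit: income exceeds $318,400 by $6,200, which is 13 full-or-partial $500 increments; reduction = 13 × $200 = $2,600, leaving $5,900. Solar Installation Rebate: 24% of the $301,300 excess over $23,300 is $72,312 ≥ base, so the credit is $0. total $5,900 + $0 = $5,900
Difference: |$0 − $5,900| = $5,900.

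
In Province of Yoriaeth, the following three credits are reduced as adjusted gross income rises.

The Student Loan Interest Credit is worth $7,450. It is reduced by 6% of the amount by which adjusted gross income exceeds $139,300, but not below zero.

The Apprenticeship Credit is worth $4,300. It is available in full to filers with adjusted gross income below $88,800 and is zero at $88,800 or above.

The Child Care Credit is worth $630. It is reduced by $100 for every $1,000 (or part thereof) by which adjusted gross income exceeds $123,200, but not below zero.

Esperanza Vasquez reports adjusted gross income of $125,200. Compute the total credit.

$7,880

Student Loan Interest Credit: $125,200 is at or below the $139,300 threshold, so the full $7,450 applies.
Apprenticeship Credit: $125,200 meets or exceeds the $88,800 cutoff, so the credit is $0.
Child Care Credit: income exceeds $123,200 by $2,000, which is 2 full-or-partial $1,000 increments; reduction = 2 × $100 = $200, leaving $430.
Total: $7,450 + $0 + $430 = $7,880.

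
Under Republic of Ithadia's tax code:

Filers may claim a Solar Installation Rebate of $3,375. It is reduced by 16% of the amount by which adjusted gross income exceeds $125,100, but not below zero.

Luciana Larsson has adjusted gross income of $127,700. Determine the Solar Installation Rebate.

Solar Installation Rebate: 16% of the $2,600 excess over $125,100 is $416; credit = $3,375 − $416 = $2,959.

$2,959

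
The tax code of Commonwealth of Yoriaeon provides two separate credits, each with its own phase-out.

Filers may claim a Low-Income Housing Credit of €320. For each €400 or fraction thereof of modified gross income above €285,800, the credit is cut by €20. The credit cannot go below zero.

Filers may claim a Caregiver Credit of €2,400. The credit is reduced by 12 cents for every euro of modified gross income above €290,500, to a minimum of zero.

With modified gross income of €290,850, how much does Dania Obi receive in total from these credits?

€2,418

Low-Income Housing Credit: income exceeds €285,800 by €5,050, which is 13 full-or-partial €400 increments; reduction = 13 × €20 = €260, leaving €60.
Caregiver Credit: 12% of the €350 excess over €290,500 is €42; credit = €2,400 − €42 = €2,358.
Total: €60 + €2,358 = €2,418.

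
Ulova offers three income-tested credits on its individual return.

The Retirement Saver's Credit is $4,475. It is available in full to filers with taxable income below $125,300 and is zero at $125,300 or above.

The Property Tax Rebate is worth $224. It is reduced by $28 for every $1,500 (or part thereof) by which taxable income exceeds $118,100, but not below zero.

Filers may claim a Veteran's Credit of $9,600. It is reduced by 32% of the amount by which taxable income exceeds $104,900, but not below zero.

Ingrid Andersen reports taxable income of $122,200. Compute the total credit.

Retirement Saver's Credit: $122,200 is below the $125,300 cutoff, so the full $4,475 applies.
Property Tax Rebate: income exceeds $118,100 by $4,100, which is 3 full-or-partial $1,500 increments; reduction = 3 × $28 = $84, leaving $140.
Veteran's Credit: 32% of the $17,300 excess over $104,900 is $5,536; credit = $9,600 − $5,536 = $4,064.
Total: $4,475 + $140 + $4,064 = $8,679.

$8,679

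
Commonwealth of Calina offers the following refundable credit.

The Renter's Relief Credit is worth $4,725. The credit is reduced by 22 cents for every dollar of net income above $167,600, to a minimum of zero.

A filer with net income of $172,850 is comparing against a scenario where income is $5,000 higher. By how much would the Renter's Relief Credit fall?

$1,100

At $172,850 — 22% of the $5,250 excess over $167,600 is $1,155; credit = $4,725 − $1,155 = $3,570.
At $177,850 — 22% of the $10,250 excess over $167,600 is $2,255; credit = $4,725 − $2,255 = $2,470.
Lost: $3,570 − $2,470 = $1,100.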